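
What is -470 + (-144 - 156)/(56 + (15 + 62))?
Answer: -62810/133 ≈ -472.26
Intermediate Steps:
-470 + (-144 - 156)/(56 + (15 + 62)) = -470 - 300/(56 + 77) = -470 - 300/133 = -62810/133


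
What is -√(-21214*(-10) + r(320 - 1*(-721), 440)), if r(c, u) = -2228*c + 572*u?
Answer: -2*I*√463882 ≈ -1362.2*I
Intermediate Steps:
-√(-21214*(-10) + r(320 - 1*(-721), 440)) = -√(-21214*(-10) + (-2228*(320 - 1*(-721)) + 572*440)) = -√(212140 + (-2228*(320 + 721) + 251680)) = -√(212140 + (-2228*1041 + 251680)) = -√(212140 + (-2319348 + 251680)) = -√(212140 - 2067668) = -√(-1855528) = -2*I*√463882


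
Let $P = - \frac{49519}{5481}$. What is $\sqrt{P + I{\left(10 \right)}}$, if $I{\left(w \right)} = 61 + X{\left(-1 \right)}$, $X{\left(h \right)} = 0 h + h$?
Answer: $\frac{\sqrt{170118669}}{1827} \approx 7.139$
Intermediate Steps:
$X{\left(h \right)} = h$ ($X{\left(h \right)} = 0 + h = h$)
$P = - \frac{49519}{5481}$ ($P = \left(-49519\right) \frac{1}{5481} = - \frac{49519}{5481} \approx -9.0347$)
$I{\left(w \right)} = 60$ ($I{\left(w \right)} = 61 - 1 = 60$)
$\sqrt{P + I{\left(10 \right)}} = \sqrt{- \frac{49519}{5481} + 60} = \sqrt{\frac{279341}{5481}} = \frac{\sqrt{170118669}}{1827}$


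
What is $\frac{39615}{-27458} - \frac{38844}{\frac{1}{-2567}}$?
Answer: $\frac{2737907103369}{27458} \approx 9.9713 \cdot 10^{7}$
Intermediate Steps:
$\frac{39615}{-27458} - \frac{38844}{\frac{1}{-2567}} = 39615 \left(- \frac{1}{27458}\right) - \frac{38844}{- \frac{1}{2567}} = - \frac{39615}{27458} - -99712548 = - \frac{39615}{27458} + 99712548 = \frac{2737907103369}{27458}$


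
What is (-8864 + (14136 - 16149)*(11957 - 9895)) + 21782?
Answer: -4137888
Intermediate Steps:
(-8864 + (14136 - 16149)*(11957 - 9895)) + 21782 = (-8864 - 2013*2062) + 21782 = (-8864 - 4150806) + 21782 = -4159670 + 21782 = -4137888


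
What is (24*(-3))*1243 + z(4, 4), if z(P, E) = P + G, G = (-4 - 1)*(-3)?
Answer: -89477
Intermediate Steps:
G = 15 (G = -5*(-3) = 15)
z(P, E) = 15 + P (z(P, E) = P + 15 = 15 + P)
(24*(-3))*1243 + z(4, 4) = (24*(-3))*1243 + (15 + 4) = -72*1243 + 19 = -89496 + 19 = -89477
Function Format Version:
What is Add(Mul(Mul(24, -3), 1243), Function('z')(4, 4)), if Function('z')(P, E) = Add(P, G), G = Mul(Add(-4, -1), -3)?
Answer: -89477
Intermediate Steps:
G = 15 (G = Mul(-5, -3) = 15)
Function('z')(P, E) = Add(15, P) (Function('z')(P, E) = Add(P, 15) = Add(15, P))
Add(Mul(Mul(24, -3), 1243), Function('z')(4, 4)) = Add(Mul(Mul(24, -3), 1243), Add(15, 4)) = Add(Mul(-72, 1243), 19) = Add(-89496, 19) = -89477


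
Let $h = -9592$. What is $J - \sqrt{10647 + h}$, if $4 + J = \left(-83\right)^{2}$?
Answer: $6885 - \sqrt{1055} \approx 6852.5$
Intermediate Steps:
$J = 6885$ ($J = -4 + \left(-83\right)^{2} = -4 + 6889 = 6885$)
$J - \sqrt{10647 + h} = 6885 - \sqrt{10647 - 9592} = 6885 - \sqrt{1055}$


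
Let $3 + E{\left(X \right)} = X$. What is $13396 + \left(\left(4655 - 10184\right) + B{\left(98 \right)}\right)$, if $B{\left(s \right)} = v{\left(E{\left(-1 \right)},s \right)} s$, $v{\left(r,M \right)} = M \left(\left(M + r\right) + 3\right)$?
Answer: $939455$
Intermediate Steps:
$E{\left(X \right)} = -3 + X$
$v{\left(r,M \right)} = M \left(3 + M + r\right)$
$B{\left(s \right)} = s^{2} \left(-1 + s\right)$ ($B{\left(s \right)} = s \left(3 + s - 4\right) s = s \left(-1 + s\right) s = s^{2} \left(-1 + s\right)$)
$13396 + \left(\left(4655 - 10184\right) + B{\left(98 \right)}\right) = 13396 + \left(\left(4655 - 10184\right) + 98^{2} \left(-1 + 98\right)\right) = 13396 + \left(-5529 + 9604 \cdot 97\right) = 13396 + \left(-5529 + 931588\right) = 13396 + 926059 = 939455$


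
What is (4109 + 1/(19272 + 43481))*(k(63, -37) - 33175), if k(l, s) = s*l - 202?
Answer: -9207382001224/62753 ≈ -1.4672e+8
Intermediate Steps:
k(l, s) = -202 + l*s (k(l, s) = l*s - 202 = -202 + l*s)
(4109 + 1/(19272 + 43481))*(k(63, -37) - 33175) = (4109 + 1/(19272 + 43481))*((-202 + 63*(-37)) - 33175) = (4109 + 1/62753)*((-202 - 2331) - 33175) = (4109 + 1/62753)*(-2533 - 33175) = (257852078/62753)*(-35708) = -9207382001224/62753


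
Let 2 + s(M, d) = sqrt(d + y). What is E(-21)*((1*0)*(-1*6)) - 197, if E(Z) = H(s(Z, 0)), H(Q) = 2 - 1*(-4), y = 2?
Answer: -197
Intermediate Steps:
s(M, d) = -2 + sqrt(2 + d) (s(M, d) = -2 + sqrt(d + 2) = -2 + sqrt(2 + d))
H(Q) = 6 (H(Q) = 2 + 4 = 6)
E(Z) = 6
E(-21)*((1*0)*(-1*6)) - 197 = 6*((1*0)*(-1*6)) - 197 = 6*(0*(-6)) - 197 = 6*0 - 197 = 0 - 197 = -197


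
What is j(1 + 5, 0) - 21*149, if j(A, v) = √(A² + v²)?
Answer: -3123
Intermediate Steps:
j(1 + 5, 0) - 21*149 = √((1 + 5)² + 0²) - 21*149 = √(6² + 0) - 3129 = √(36 + 0) - 3129 = √36 - 3129 = 6 - 3129 = -3123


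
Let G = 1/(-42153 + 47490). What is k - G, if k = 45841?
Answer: 244653416/5337 ≈ 45841.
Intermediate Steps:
G = 1/5337 ≈ 0.00018737
k - G = 45841 - 1*1/5337 = 45841 - 1/5337 = 244653416/5337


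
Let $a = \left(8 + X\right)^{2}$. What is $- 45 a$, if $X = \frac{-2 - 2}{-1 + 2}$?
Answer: $-720$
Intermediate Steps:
$X = -4$ ($X = - \frac{4}{1} = \left(-4\right) 1 = -4$)
$a = 16$ ($a = \left(8 - 4\right)^{2} = 4^{2} = 16$)
$- 45 a = \left(-45\right) 16 = -720$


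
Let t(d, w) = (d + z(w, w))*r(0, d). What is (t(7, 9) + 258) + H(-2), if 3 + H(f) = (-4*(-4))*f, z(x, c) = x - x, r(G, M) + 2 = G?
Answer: 209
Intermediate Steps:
r(G, M) = -2 + G
z(x, c) = 0
H(f) = -3 + 16*f (H(f) = -3 + (-4*(-4))*f = -3 + 16*f)
t(d, w) = -2*d (t(d, w) = (d + 0)*(-2 + 0) = d*(-2) = -2*d)
(t(7, 9) + 258) + H(-2) = (-2*7 + 258) + (-3 + 16*(-2)) = (-14 + 258) + (-3 - 32) = 244 - 35 = 209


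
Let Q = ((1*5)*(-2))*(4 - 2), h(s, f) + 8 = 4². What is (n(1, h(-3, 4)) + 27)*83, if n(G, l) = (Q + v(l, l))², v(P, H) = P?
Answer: 14193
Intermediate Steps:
h(s, f) = 8 (h(s, f) = -8 + 4² = -8 + 16 = 8)
Q = -20 (Q = (5*(-2))*2 = -10*2 = -20)
n(G, l) = (-20 + l)²
(n(1, h(-3, 4)) + 27)*83 = ((-20 + 8)² + 27)*83 = ((-12)² + 27)*83 = (144 + 27)*83 = 171*83 = 14193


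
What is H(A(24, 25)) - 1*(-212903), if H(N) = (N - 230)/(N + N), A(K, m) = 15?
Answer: 1277375/6 ≈ 2.1290e+5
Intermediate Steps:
H(N) = (-230 + N)/(2*N) (H(N) = (-230 + N)/((2*N)) = (-230 + N)*(1/(2*N)) = (-230 + N)/(2*N))
H(A(24, 25)) - 1*(-212903) = (1/2)*(-230 + 15)/15 - 1*(-212903) = (1/2)*(1/15)*(-215) + 212903 = -43/6 + 212903 = 1277375/6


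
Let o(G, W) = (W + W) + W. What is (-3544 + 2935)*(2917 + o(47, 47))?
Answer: -1862322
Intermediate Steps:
o(G, W) = 3*W (o(G, W) = 2*W + W = 3*W)
(-3544 + 2935)*(2917 + o(47, 47)) = (-3544 + 2935)*(2917 + 3*47) = -609*(2917 + 141) = -609*3058 = -1862322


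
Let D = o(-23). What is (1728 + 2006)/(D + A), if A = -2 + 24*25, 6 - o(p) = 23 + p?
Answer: 1867/302 ≈ 6.1821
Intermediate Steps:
o(p) = -17 - p (o(p) = 6 - (23 + p) = 6 + (-23 - p) = -17 - p)
D = 6 (D = -17 - 1*(-23) = -17 + 23 = 6)
A = 598 (A = -2 + 600 = 598)
(1728 + 2006)/(D + A) = (1728 + 2006)/(6 + 598) = 3734/604 = 3734*(1/604) = 1867/302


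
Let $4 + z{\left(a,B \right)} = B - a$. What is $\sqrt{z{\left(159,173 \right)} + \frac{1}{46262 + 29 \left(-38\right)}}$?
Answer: $\frac{\sqrt{5098575290}}{22580} \approx 3.1623$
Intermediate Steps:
$z{\left(a,B \right)} = -4 + B - a$ ($z{\left(a,B \right)} = -4 + \left(B - a\right) = -4 + B - a$)
$\sqrt{z{\left(159,173 \right)} + \frac{1}{46262 + 29 \left(-38\right)}} = \sqrt{\left(-4 + 173 - 159\right) + \frac{1}{46262 + 29 \left(-38\right)}} = \sqrt{\left(-4 + 173 - 159\right) + \frac{1}{46262 - 1102}} = \sqrt{10 + \frac{1}{45160}} = \sqrt{\frac{451601}{45160}} = \frac{\sqrt{5098575290}}{22580}$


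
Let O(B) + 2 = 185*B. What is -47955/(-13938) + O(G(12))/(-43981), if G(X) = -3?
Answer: 30679309/8884162 ≈ 3.4533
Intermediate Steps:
O(B) = -2 + 185*B
-47955/(-13938) + O(G(12))/(-43981) = -47955/(-13938) + (-2 + 185*(-3))/(-43981) = -47955*(-1/13938) + (-2 - 555)*(-1/43981) = 695/202 - 557*(-1/43981) = 695/202 + 557/43981 = 30679309/8884162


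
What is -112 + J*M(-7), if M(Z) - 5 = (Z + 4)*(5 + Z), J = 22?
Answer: 130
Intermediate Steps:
M(Z) = 5 + (4 + Z)*(5 + Z) (M(Z) = 5 + (Z + 4)*(5 + Z) = 5 + (4 + Z)*(5 + Z))
-112 + J*M(-7) = -112 + 22*(25 + (-7)² + 9*(-7)) = -112 + 22*(25 + 49 - 63) = -112 + 22*11 = -112 + 242 = 130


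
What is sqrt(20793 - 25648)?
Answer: I*sqrt(4855) ≈ 69.678*I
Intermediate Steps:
sqrt(20793 - 25648) = sqrt(-4855) = I*sqrt(4855)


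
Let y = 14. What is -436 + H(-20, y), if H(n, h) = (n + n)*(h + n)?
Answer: -196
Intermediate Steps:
H(n, h) = 2*n*(h + n) (H(n, h) = (2*n)*(h + n) = 2*n*(h + n))
-436 + H(-20, y) = -436 + 2*(-20)*(14 - 20) = -436 + 2*(-20)*(-6) = -436 + 240 = -196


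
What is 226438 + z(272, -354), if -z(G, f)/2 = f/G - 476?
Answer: 15462697/68 ≈ 2.2739e+5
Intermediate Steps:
z(G, f) = 952 - 2*f/G (z(G, f) = -2*(f/G - 476) = -2*(-476 + f/G) = 952 - 2*f/G)
226438 + z(272, -354) = 226438 + (952 - 2*(-354)/272) = 226438 + (952 - 2*(-354)*1/272) = 226438 + (952 + 177/68) = 226438 + 64913/68 = 15462697/68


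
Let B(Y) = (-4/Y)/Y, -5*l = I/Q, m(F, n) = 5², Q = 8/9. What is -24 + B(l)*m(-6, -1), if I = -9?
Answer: -317464/6561 ≈ -48.387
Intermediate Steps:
Q = 8/9 (Q = 8*(⅑) = 8/9 ≈ 0.88889)
m(F, n) = 25
l = 81/40 (l = -(-9)/(5*8/9) = -(-9)*9/(5*8) = -⅕*(-81/8) = 81/40 ≈ 2.0250)
B(Y) = -4/Y²
-24 + B(l)*m(-6, -1) = -24 - 4/(81/40)²*25 = -24 - 4*1600/6561*25 = -24 - 6400/6561*25 = -24 - 160000/6561 = -317464/6561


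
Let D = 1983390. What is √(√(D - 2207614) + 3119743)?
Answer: √(3119743 + 28*I*√286) ≈ 1766.3 + 0.13*I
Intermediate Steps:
√(√(D - 2207614) + 3119743) = √(√(1983390 - 2207614) + 3119743) = √(√(-224224) + 3119743) = √(28*I*√286 + 3119743) = √(3119743 + 28*I*√286)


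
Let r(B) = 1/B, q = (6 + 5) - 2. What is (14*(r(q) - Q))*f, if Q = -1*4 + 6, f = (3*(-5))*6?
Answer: 2380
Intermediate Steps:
f = -90 (f = -15*6 = -90)
q = 9 (q = 11 - 2 = 9)
Q = 2 (Q = -4 + 6 = 2)
r(B) = 1/B
(14*(r(q) - Q))*f = (14*(1/9 - 1*2))*(-90) = (14*(1/9 - 2))*(-90) = (14*(-17/9))*(-90) = -238/9*(-90) = 2380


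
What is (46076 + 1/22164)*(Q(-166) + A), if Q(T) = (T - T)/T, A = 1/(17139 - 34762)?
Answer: -1021228465/390596172 ≈ -2.6145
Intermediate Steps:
A = -1/17623 (A = 1/(-17623) = -1/17623 ≈ -5.6744e-5)
Q(T) = 0 (Q(T) = 0/T = 0)
(46076 + 1/22164)*(Q(-166) + A) = (46076 + 1/22164)*(0 - 1/17623) = (46076 + 1/22164)*(-1/17623) = (1021228465/22164)*(-1/17623) = -1021228465/390596172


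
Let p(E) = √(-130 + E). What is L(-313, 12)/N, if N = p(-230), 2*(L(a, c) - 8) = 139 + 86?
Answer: -241*I*√10/120 ≈ -6.3509*I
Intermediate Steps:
L(a, c) = 241/2 (L(a, c) = 8 + (139 + 86)/2 = 8 + (½)*225 = 8 + 225/2 = 241/2)
N = 6*I*√10 (N = √(-130 - 230) = √(-360) = 6*I*√10 ≈ 18.974*I)
L(-313, 12)/N = 241/(2*((6*I*√10))) = 241*(-I*√10/60)/2 = -241*I*√10/120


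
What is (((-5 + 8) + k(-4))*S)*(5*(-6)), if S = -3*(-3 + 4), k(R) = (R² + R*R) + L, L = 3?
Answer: 3420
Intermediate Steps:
k(R) = 3 + 2*R² (k(R) = (R² + R*R) + 3 = (R² + R²) + 3 = 2*R² + 3 = 3 + 2*R²)
S = -3 (S = -3*1 = -3)
(((-5 + 8) + k(-4))*S)*(5*(-6)) = (((-5 + 8) + (3 + 2*(-4)²))*(-3))*(5*(-6)) = ((3 + (3 + 2*16))*(-3))*(-30) = ((3 + (3 + 32))*(-3))*(-30) = ((3 + 35)*(-3))*(-30) = (38*(-3))*(-30) = -114*(-30) = 3420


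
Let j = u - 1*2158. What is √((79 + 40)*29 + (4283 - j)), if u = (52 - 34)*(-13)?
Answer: √10126 ≈ 100.63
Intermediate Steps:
u = -234 (u = 18*(-13) = -234)
j = -2392 (j = -234 - 1*2158 = -234 - 2158 = -2392)
√((79 + 40)*29 + (4283 - j)) = √((79 + 40)*29 + (4283 - 1*(-2392))) = √(119*29 + (4283 + 2392)) = √(3451 + 6675) = √10126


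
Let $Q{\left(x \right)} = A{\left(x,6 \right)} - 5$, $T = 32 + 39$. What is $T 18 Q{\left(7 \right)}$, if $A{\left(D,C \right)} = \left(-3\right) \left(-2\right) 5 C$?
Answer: $223650$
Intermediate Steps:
$T = 71$
$A{\left(D,C \right)} = 30 C$ ($A{\left(D,C \right)} = 6 \cdot 5 C = 30 C$)
$Q{\left(x \right)} = 175$ ($Q{\left(x \right)} = 30 \cdot 6 - 5 = 180 - 5 = 175$)
$T 18 Q{\left(7 \right)} = 71 \cdot 18 \cdot 175 = 1278 \cdot 175 = 223650$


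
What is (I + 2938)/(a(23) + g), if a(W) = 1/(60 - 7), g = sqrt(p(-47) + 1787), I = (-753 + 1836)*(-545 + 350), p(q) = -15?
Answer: 11037091/4977547 - 1169931646*sqrt(443)/4977547 ≈ -4944.8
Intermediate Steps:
I = -211185 (I = 1083*(-195) = -211185)
g = 2*sqrt(443) (g = sqrt(-15 + 1787) = sqrt(1772) = 2*sqrt(443) ≈ 42.095)
a(W) = 1/53
(I + 2938)/(a(23) + g) = (-211185 + 2938)/(1/53 + 2*sqrt(443)) = -208247/(1/53 + 2*sqrt(443))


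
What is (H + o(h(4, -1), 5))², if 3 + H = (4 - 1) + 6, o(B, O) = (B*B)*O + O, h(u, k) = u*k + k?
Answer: 18496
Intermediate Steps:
h(u, k) = k + k*u (h(u, k) = k*u + k = k + k*u)
o(B, O) = O + O*B² (o(B, O) = B²*O + O = O*B² + O = O + O*B²)
H = 6 (H = -3 + ((4 - 1) + 6) = -3 + (3 + 6) = -3 + 9 = 6)
(H + o(h(4, -1), 5))² = (6 + 5*(1 + (-(1 + 4))²))² = (6 + 5*(1 + (-1*5)²))² = (6 + 5*(1 + (-5)²))² = (6 + 5*(1 + 25))² = (6 + 5*26)² = (6 + 130)² = 136² = 18496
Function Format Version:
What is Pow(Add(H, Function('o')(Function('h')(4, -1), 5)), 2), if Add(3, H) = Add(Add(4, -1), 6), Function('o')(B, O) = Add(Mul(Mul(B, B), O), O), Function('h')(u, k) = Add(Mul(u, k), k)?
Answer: 18496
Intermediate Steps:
Function('h')(u, k) = Add(k, Mul(k, u)) (Function('h')(u, k) = Add(Mul(k, u), k) = Add(k, Mul(k, u)))
Function('o')(B, O) = Add(O, Mul(O, Pow(B, 2))) (Function('o')(B, O) = Add(Mul(Pow(B, 2), O), O) = Add(Mul(O, Pow(B, 2)), O) = Add(O, Mul(O, Pow(B, 2))))
H = 6 (H = Add(-3, Add(Add(4, -1), 6)) = Add(-3, Add(3, 6)) = Add(-3, 9) = 6)
Pow(Add(H, Function('o')(Function('h')(4, -1), 5)), 2) = Pow(Add(6, Mul(5, Add(1, Pow(Mul(-1, Add(1, 4)), 2)))), 2) = Pow(Add(6, Mul(5, Add(1, Pow(Mul(-1, 5), 2)))), 2) = Pow(Add(6, Mul(5, Add(1, Pow(-5, 2)))), 2) = Pow(Add(6, Mul(5, Add(1, 25))), 2) = Pow(Add(6, Mul(5, 26)), 2) = Pow(Add(6, 130), 2) = Pow(136, 2) = 18496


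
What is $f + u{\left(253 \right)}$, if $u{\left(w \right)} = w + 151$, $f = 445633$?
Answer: $446037$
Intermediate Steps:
$u{\left(w \right)} = 151 + w$
$f + u{\left(253 \right)} = 445633 + \left(151 + 253\right) = 445633 + 404 = 446037$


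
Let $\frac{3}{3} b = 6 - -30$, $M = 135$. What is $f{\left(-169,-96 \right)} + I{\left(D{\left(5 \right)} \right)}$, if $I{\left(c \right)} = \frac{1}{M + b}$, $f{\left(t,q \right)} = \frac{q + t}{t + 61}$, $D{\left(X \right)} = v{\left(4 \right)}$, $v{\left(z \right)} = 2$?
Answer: $\frac{5047}{2052} \approx 2.4596$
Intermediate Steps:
$D{\left(X \right)} = 2$
$f{\left(t,q \right)} = \frac{q + t}{61 + t}$
$b = 36$ ($b = 6 - -30 = 6 + 30 = 36$)
$I{\left(c \right)} = \frac{1}{171}$ ($I{\left(c \right)} = \frac{1}{135 + 36} = \frac{1}{171}$)
$f{\left(-169,-96 \right)} + I{\left(D{\left(5 \right)} \right)} = \frac{-96 - 169}{61 - 169} + \frac{1}{171} = \frac{1}{-108} \left(-265\right) + \frac{1}{171} = \left(- \frac{1}{108}\right) \left(-265\right) + \frac{1}{171} = \frac{265}{108} + \frac{1}{171} = \frac{5047}{2052}$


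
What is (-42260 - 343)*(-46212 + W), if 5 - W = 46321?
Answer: 3941970384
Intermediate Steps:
W = -46316 (W = 5 - 1*46321 = 5 - 46321 = -46316)
(-42260 - 343)*(-46212 + W) = (-42260 - 343)*(-46212 - 46316) = -42603*(-92528) = 3941970384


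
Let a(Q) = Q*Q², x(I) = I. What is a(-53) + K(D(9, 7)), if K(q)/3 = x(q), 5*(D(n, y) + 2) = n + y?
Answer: -744367/5 ≈ -1.4887e+5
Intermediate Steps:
D(n, y) = -2 + n/5 + y/5 (D(n, y) = -2 + (n + y)/5 = -2 + (n/5 + y/5) = -2 + n/5 + y/5)
K(q) = 3*q
a(Q) = Q³
a(-53) + K(D(9, 7)) = (-53)³ + 3*(-2 + (⅕)*9 + (⅕)*7) = -148877 + 3*(-2 + 9/5 + 7/5) = -148877 + 3*(6/5) = -148877 + 18/5 = -744367/5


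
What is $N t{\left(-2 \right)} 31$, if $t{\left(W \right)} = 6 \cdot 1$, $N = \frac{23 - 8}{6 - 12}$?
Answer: $-465$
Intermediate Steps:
$N = - \frac{5}{2}$ ($N = \frac{15}{-6} = 15 \left(- \frac{1}{6}\right) = - \frac{5}{2} \approx -2.5$)
$t{\left(W \right)} = 6$
$N t{\left(-2 \right)} 31 = \left(- \frac{5}{2}\right) 6 \cdot 31 = \left(-15\right) 31 = -465$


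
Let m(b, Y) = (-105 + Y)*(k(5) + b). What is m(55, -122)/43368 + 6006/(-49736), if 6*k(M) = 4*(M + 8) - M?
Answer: -55953523/124439472 ≈ -0.44964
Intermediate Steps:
k(M) = 16/3 + M/2 (k(M) = (4*(M + 8) - M)/6 = (4*(8 + M) - M)/6 = ((32 + 4*M) - M)/6 = (32 + 3*M)/6 = 16/3 + M/2)
m(b, Y) = (-105 + Y)*(47/6 + b) (m(b, Y) = (-105 + Y)*((16/3 + (½)*5) + b) = (-105 + Y)*((16/3 + 5/2) + b) = (-105 + Y)*(47/6 + b))
m(55, -122)/43368 + 6006/(-49736) = (-1645/2 - 105*55 + (47/6)*(-122) - 122*55)/43368 + 6006/(-49736) = (-1645/2 - 5775 - 2867/3 - 6710)*(1/43368) + 6006*(-1/49736) = -85579/6*1/43368 - 3003/24868 = -6583/20016 - 3003/24868 = -55953523/124439472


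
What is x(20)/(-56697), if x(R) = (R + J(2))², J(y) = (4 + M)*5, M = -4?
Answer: -400/56697 ≈ -0.0070550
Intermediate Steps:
J(y) = 0 (J(y) = (4 - 4)*5 = 0*5 = 0)
x(R) = R² (x(R) = (R + 0)² = R²)
x(20)/(-56697) = 20²/(-56697) = 400*(-1/56697) = -400/56697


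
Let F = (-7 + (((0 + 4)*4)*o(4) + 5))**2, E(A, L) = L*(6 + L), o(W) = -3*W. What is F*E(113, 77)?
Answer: 240531676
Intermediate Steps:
F = 37636 (F = (-7 + (((0 + 4)*4)*(-3*4) + 5))**2 = (-7 + ((4*4)*(-12) + 5))**2 = (-7 + (16*(-12) + 5))**2 = (-7 + (-192 + 5))**2 = (-7 - 187)**2 = (-194)**2 = 37636)
F*E(113, 77) = 37636*(77*(6 + 77)) = 37636*(77*83) = 37636*6391 = 240531676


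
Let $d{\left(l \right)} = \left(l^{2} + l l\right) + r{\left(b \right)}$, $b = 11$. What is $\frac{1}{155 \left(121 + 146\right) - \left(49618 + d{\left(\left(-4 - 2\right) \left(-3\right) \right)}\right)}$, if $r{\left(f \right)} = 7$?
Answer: $- \frac{1}{8888} \approx -0.00011251$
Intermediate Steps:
$d{\left(l \right)} = 7 + 2 l^{2}$ ($d{\left(l \right)} = \left(l^{2} + l l\right) + 7 = \left(l^{2} + l^{2}\right) + 7 = 2 l^{2} + 7 = 7 + 2 l^{2}$)
$\frac{1}{155 \left(121 + 146\right) - \left(49618 + d{\left(\left(-4 - 2\right) \left(-3\right) \right)}\right)} = \frac{1}{155 \left(121 + 146\right) - \left(49625 + 2 \cdot 9 \left(-4 - 2\right)^{2}\right)} = \frac{1}{155 \cdot 267 - \left(49625 + 648\right)} = \frac{1}{41385 - \left(49625 + 648\right)} = \frac{1}{41385 - 50273} = \frac{1}{-8888} = - \frac{1}{8888}$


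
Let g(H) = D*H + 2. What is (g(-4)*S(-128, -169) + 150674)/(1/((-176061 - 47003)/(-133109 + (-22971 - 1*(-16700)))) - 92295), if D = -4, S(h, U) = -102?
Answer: -8300099908/5146888125 ≈ -1.6126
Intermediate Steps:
g(H) = 2 - 4*H (g(H) = -4*H + 2 = 2 - 4*H)
(g(-4)*S(-128, -169) + 150674)/(1/((-176061 - 47003)/(-133109 + (-22971 - 1*(-16700)))) - 92295) = ((2 - 4*(-4))*(-102) + 150674)/(1/((-176061 - 47003)/(-133109 + (-22971 - 1*(-16700)))) - 92295) = ((2 + 16)*(-102) + 150674)/(1/(-223064/(-133109 + (-22971 + 16700))) - 92295) = (18*(-102) + 150674)/(1/(-223064/(-133109 - 6271)) - 92295) = (-1836 + 150674)/(1/(-223064/(-139380)) - 92295) = 148838/(1/(-223064*(-1/139380)) - 92295) = 148838/(1/(55766/34845) - 92295) = 148838/(34845/55766 - 92295) = 148838/(-5146888125/55766) = 148838*(-55766/5146888125) = -8300099908/5146888125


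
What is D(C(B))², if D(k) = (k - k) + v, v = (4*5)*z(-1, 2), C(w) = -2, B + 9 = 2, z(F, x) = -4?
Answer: 6400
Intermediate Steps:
B = -7 (B = -9 + 2 = -7)
v = -80 (v = (4*5)*(-4) = 20*(-4) = -80)
D(k) = -80 (D(k) = (k - k) - 80 = 0 - 80 = -80)
D(C(B))² = (-80)² = 6400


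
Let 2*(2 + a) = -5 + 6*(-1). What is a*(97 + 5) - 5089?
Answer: -5854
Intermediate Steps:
a = -15/2 (a = -2 + (-5 + 6*(-1))/2 = -2 + (-5 - 6)/2 = -2 + (1/2)*(-11) = -2 - 11/2 = -15/2 ≈ -7.5000)
a*(97 + 5) - 5089 = -15*(97 + 5)/2 - 5089 = -15/2*102 - 5089 = -765 - 5089 = -5854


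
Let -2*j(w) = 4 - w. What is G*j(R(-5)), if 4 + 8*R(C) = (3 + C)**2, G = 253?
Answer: -506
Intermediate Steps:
R(C) = -1/2 + (3 + C)**2/8
j(w) = -2 + w/2 (j(w) = -(4 - w)/2 = -2 + w/2)
G*j(R(-5)) = 253*(-2 + (-1/2 + (3 - 5)**2/8)/2) = 253*(-2 + (-1/2 + (1/8)*(-2)**2)/2) = 253*(-2 + (-1/2 + (1/8)*4)/2) = 253*(-2 + (-1/2 + 1/2)/2) = 253*(-2 + (1/2)*0) = 253*(-2 + 0) = 253*(-2) = -506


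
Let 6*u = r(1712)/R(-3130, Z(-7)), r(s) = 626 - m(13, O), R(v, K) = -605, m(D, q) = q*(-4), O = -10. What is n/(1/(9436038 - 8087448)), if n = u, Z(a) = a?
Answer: -26342458/121 ≈ -2.1771e+5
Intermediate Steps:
m(D, q) = -4*q
r(s) = 586 (r(s) = 626 - (-4)*(-10) = 626 - 1*40 = 626 - 40 = 586)
u = -293/1815 (u = (586/(-605))/6 = (586*(-1/605))/6 = (⅙)*(-586/605) = -293/1815 ≈ -0.16143)
n = -293/1815 ≈ -0.16143
n/(1/(9436038 - 8087448)) = -293/(1815*(1/(9436038 - 8087448))) = -293/(1815*(1/1348590)) = -293/(1815*1/1348590) = -293/1815*1348590 = -26342458/121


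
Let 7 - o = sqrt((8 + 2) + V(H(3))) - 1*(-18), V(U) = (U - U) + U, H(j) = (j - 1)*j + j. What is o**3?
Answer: -(11 + sqrt(19))**3 ≈ -3623.1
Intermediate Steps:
H(j) = j + j*(-1 + j) (H(j) = (-1 + j)*j + j = j*(-1 + j) + j = j + j*(-1 + j))
V(U) = U (V(U) = 0 + U = U)
o = -11 - sqrt(19) (o = 7 - (sqrt((8 + 2) + 3**2) - 1*(-18)) = 7 - (sqrt(10 + 9) + 18) = 7 - (sqrt(19) + 18) = 7 - (18 + sqrt(19)) = 7 + (-18 - sqrt(19)) = -11 - sqrt(19) ≈ -15.359)
o**3 = (-11 - sqrt(19))**3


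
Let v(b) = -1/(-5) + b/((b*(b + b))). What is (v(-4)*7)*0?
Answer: 0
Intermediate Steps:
v(b) = ⅕ + 1/(2*b) (v(b) = -1*(-⅕) + b/((b*(2*b))) = ⅕ + b/((2*b²)) = ⅕ + b*(1/(2*b²)) = ⅕ + 1/(2*b))
(v(-4)*7)*0 = (((⅒)*(5 + 2*(-4))/(-4))*7)*0 = (((⅒)*(-¼)*(5 - 8))*7)*0 = (((⅒)*(-¼)*(-3))*7)*0 = ((3/40)*7)*0 = (21/40)*0 = 0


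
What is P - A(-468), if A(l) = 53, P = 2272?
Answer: 2219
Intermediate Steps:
P - A(-468) = 2272 - 1*53 = 2272 - 53 = 2219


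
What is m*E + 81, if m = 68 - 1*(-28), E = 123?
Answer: 11889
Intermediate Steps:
m = 96 (m = 68 + 28 = 96)
m*E + 81 = 96*123 + 81 = 11808 + 81 = 11889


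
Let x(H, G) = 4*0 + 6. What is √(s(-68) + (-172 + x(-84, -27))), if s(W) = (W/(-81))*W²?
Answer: √300986/9 ≈ 60.958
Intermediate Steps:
x(H, G) = 6 (x(H, G) = 0 + 6 = 6)
s(W) = -W³/81 (s(W) = (W*(-1/81))*W² = (-W/81)*W² = -W³/81)
√(s(-68) + (-172 + x(-84, -27))) = √(-1/81*(-68)³ + (-172 + 6)) = √(-1/81*(-314432) - 166) = √(314432/81 - 166) = √(300986/81) = √300986/9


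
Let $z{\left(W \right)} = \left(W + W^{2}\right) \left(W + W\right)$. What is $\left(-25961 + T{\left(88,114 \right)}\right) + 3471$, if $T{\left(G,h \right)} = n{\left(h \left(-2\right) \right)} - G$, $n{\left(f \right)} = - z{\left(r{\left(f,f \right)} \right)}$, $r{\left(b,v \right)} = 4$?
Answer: $-22738$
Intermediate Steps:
$z{\left(W \right)} = 2 W \left(W + W^{2}\right)$ ($z{\left(W \right)} = \left(W + W^{2}\right) 2 W = 2 W \left(W + W^{2}\right)$)
$n{\left(f \right)} = -160$ ($n{\left(f \right)} = - 2 \cdot 4^{2} \left(1 + 4\right) = - 2 \cdot 16 \cdot 5 = \left(-1\right) 160 = -160$)
$T{\left(G,h \right)} = -160 - G$
$\left(-25961 + T{\left(88,114 \right)}\right) + 3471 = \left(-25961 - 248\right) + 3471 = -26209 + 3471 = -22738$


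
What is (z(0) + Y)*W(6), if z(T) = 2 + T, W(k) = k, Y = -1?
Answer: 6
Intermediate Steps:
(z(0) + Y)*W(6) = ((2 + 0) - 1)*6 = (2 - 1)*6 = 1*6 = 6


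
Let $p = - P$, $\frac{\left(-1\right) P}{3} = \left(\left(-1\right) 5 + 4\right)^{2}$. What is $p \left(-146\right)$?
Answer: $-438$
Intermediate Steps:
$P = -3$ ($P = - 3 \left(\left(-1\right) 5 + 4\right)^{2} = - 3 \left(-5 + 4\right)^{2} = - 3 \left(-1\right)^{2} = \left(-3\right) 1 = -3$)
$p = 3$ ($p = \left(-1\right) \left(-3\right) = 3$)
$p \left(-146\right) = 3 \left(-146\right) = -438$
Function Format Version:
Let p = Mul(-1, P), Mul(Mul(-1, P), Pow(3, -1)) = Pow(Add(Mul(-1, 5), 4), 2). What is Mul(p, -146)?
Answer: -438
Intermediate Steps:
P = -3 (P = Mul(-3, Pow(Add(Mul(-1, 5), 4), 2)) = Mul(-3, Pow(Add(-5, 4), 2)) = Mul(-3, Pow(-1, 2)) = Mul(-3, 1) = -3)
p = 3 (p = Mul(-1, -3) = 3)
Mul(p, -146) = Mul(3, -146) = -438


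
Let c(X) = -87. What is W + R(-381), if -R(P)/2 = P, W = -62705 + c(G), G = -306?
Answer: -62030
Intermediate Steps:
W = -62792 (W = -62705 - 87 = -62792)
R(P) = -2*P
W + R(-381) = -62792 - 2*(-381) = -62792 + 762 = -62030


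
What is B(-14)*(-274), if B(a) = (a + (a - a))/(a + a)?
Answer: -137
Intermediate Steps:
B(a) = 1/2 (B(a) = (a + 0)/((2*a)) = a*(1/(2*a)) = 1/2)
B(-14)*(-274) = (1/2)*(-274) = -137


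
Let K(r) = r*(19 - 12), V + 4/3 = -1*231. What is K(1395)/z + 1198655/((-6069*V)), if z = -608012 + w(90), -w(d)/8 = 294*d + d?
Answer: 969621993145/1156806352772 ≈ 0.83819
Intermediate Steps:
V = -697/3 (V = -4/3 - 1*231 = -4/3 - 231 = -697/3 ≈ -232.33)
w(d) = -2360*d (w(d) = -8*(294*d + d) = -2360*d)
z = -820412 (z = -608012 - 2360*90 = -608012 - 212400 = -820412)
K(r) = 7*r (K(r) = r*7 = 7*r)
K(1395)/z + 1198655/((-6069*V)) = (7*1395)/(-820412) + 1198655/((-6069*(-697/3))) = 9765*(-1/820412) + 1198655/1410031 = -9765/820412 + 1198655*(1/1410031) = -9765/820412 + 1198655/1410031 = 969621993145/1156806352772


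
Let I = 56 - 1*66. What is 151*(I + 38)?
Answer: 4228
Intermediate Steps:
I = -10 (I = 56 - 66 = -10)
151*(I + 38) = 151*(-10 + 38) = 151*28 = 4228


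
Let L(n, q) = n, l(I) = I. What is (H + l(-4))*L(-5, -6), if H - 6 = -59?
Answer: 285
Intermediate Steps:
H = -53 (H = 6 - 59 = -53)
(H + l(-4))*L(-5, -6) = (-53 - 4)*(-5) = -57*(-5) = 285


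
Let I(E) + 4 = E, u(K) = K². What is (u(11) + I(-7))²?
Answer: 12100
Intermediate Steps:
I(E) = -4 + E
(u(11) + I(-7))² = (11² + (-4 - 7))² = (121 - 11)² = 110² = 12100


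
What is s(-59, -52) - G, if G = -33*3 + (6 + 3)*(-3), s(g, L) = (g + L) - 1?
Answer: 14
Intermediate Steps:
s(g, L) = -1 + L + g (s(g, L) = (L + g) - 1 = -1 + L + g)
G = -126 (G = -99 + 9*(-3) = -99 - 27 = -126)
s(-59, -52) - G = (-1 - 52 - 59) - 1*(-126) = -112 + 126 = 14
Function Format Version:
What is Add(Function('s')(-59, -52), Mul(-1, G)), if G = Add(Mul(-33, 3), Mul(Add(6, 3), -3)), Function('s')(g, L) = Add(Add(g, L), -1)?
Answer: 14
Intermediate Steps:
Function('s')(g, L) = Add(-1, L, g) (Function('s')(g, L) = Add(Add(L, g), -1) = Add(-1, L, g))
G = -126 (G = Add(-99, Mul(9, -3)) = Add(-99, -27) = -126)
Add(Function('s')(-59, -52), Mul(-1, G)) = Add(Add(-1, -52, -59), Mul(-1, -126)) = Add(-112, 126) = 14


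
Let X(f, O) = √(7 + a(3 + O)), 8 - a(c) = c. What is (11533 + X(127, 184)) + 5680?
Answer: 17213 + 2*I*√43 ≈ 17213.0 + 13.115*I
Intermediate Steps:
a(c) = 8 - c
X(f, O) = √(12 - O) (X(f, O) = √(7 + (8 - (3 + O))) = √(7 + (8 + (-3 - O))) = √(7 + (5 - O)) = √(12 - O))
(11533 + X(127, 184)) + 5680 = (11533 + √(12 - 1*184)) + 5680 = (11533 + √(12 - 184)) + 5680 = (11533 + √(-172)) + 5680 = (11533 + 2*I*√43) + 5680 = 17213 + 2*I*√43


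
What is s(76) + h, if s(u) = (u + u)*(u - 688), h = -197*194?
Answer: -131242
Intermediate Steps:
h = -38218
s(u) = 2*u*(-688 + u) (s(u) = (2*u)*(-688 + u) = 2*u*(-688 + u))
s(76) + h = 2*76*(-688 + 76) - 38218 = 2*76*(-612) - 38218 = -93024 - 38218 = -131242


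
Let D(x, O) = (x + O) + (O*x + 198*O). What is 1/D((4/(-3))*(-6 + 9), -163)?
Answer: -1/31789 ≈ -3.1457e-5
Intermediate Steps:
D(x, O) = x + 199*O + O*x (D(x, O) = (O + x) + (198*O + O*x) = x + 199*O + O*x)
1/D((4/(-3))*(-6 + 9), -163) = 1/((4/(-3))*(-6 + 9) + 199*(-163) - 163*4/(-3)*(-6 + 9)) = 1/((4*(-⅓))*3 - 32437 - 163*4*(-⅓)*3) = 1/(-4/3*3 - 32437 - (-652)*3/3) = 1/(-4 - 32437 - 163*(-4)) = 1/(-4 - 32437 + 652) = 1/(-31789) = -1/31789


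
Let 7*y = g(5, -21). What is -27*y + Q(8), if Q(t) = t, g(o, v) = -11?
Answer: 353/7 ≈ 50.429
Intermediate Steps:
y = -11/7 (y = (⅐)*(-11) = -11/7 ≈ -1.5714)
-27*y + Q(8) = -27*(-11/7) + 8 = 297/7 + 8 = 353/7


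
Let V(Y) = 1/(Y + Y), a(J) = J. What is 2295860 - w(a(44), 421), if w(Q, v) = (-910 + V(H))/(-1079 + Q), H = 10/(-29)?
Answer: 47524283771/20700 ≈ 2.2959e+6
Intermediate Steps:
H = -10/29 (H = 10*(-1/29) = -10/29 ≈ -0.34483)
V(Y) = 1/(2*Y)
w(Q, v) = -18229/(20*(-1079 + Q)) (w(Q, v) = (-910 + 1/(2*(-10/29)))/(-1079 + Q) = (-910 + (½)*(-29/10))/(-1079 + Q) = (-910 - 29/20)/(-1079 + Q) = -18229/(20*(-1079 + Q)))
2295860 - w(a(44), 421) = 2295860 - (-18229)/(-21580 + 20*44) = 2295860 - (-18229)/(-21580 + 880) = 2295860 - (-18229)/(-20700) = 2295860 - (-18229)*(-1)/20700 = 2295860 - 1*18229/20700 = 2295860 - 18229/20700 = 47524283771/20700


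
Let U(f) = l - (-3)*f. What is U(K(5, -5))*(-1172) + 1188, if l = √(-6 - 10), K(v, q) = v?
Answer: -16392 - 4688*I ≈ -16392.0 - 4688.0*I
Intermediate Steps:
l = 4*I (l = √(-16) = 4*I ≈ 4.0*I)
U(f) = 3*f + 4*I (U(f) = 4*I - (-3)*f = 4*I + 3*f = 3*f + 4*I)
U(K(5, -5))*(-1172) + 1188 = (3*5 + 4*I)*(-1172) + 1188 = (15 + 4*I)*(-1172) + 1188 = (-17580 - 4688*I) + 1188 = -16392 - 4688*I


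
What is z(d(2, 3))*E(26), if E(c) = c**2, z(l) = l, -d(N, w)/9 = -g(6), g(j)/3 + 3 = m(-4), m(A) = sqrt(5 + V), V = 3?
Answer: -54756 + 36504*sqrt(2) ≈ -3131.5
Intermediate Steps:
m(A) = 2*sqrt(2) (m(A) = sqrt(5 + 3) = sqrt(8) = 2*sqrt(2))
g(j) = -9 + 6*sqrt(2) (g(j) = -9 + 3*(2*sqrt(2)) = -9 + 6*sqrt(2))
d(N, w) = -81 + 54*sqrt(2) (d(N, w) = -(-9)*(-9 + 6*sqrt(2)) = -9*(9 - 6*sqrt(2)) = -81 + 54*sqrt(2))
z(d(2, 3))*E(26) = (-81 + 54*sqrt(2))*26**2 = (-81 + 54*sqrt(2))*676 = -54756 + 36504*sqrt(2)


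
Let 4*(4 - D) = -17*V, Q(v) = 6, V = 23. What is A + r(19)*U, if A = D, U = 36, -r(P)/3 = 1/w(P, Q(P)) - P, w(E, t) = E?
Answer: 163253/76 ≈ 2148.1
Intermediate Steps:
r(P) = -3/P + 3*P (r(P) = -3*(1/P - P) = -3/P + 3*P)
D = 407/4 (D = 4 - (-17)*23/4 = 4 - ¼*(-391) = 4 + 391/4 = 407/4 ≈ 101.75)
A = 407/4 ≈ 101.75
A + r(19)*U = 407/4 + (-3/19 + 3*19)*36 = 407/4 + (-3*1/19 + 57)*36 = 407/4 + (-3/19 + 57)*36 = 407/4 + (1080/19)*36 = 407/4 + 38880/19 = 163253/76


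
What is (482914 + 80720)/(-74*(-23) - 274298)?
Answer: -281817/136298 ≈ -2.0677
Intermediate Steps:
(482914 + 80720)/(-74*(-23) - 274298) = 563634/(1702 - 274298) = 563634/(-272596) = 563634*(-1/272596) = -281817/136298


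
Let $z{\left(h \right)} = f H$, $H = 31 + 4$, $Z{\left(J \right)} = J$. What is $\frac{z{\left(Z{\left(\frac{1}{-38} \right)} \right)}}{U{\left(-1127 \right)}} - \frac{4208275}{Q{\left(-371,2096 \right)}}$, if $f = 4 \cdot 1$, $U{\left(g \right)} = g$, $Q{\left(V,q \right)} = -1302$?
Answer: $\frac{96786605}{29946} \approx 3232.0$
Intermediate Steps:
$f = 4$
$H = 35$
$z{\left(h \right)} = 140$ ($z{\left(h \right)} = 4 \cdot 35 = 140$)
$\frac{z{\left(Z{\left(\frac{1}{-38} \right)} \right)}}{U{\left(-1127 \right)}} - \frac{4208275}{Q{\left(-371,2096 \right)}} = \frac{140}{-1127} - \frac{4208275}{-1302} = 140 \left(- \frac{1}{1127}\right) - - \frac{4208275}{1302} = - \frac{20}{161} + \frac{4208275}{1302} = \frac{96786605}{29946}$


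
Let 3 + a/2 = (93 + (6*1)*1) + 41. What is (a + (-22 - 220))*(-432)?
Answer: -13824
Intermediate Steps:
a = 274 (a = -6 + 2*((93 + (6*1)*1) + 41) = -6 + 2*((93 + 6*1) + 41) = -6 + 2*((93 + 6) + 41) = -6 + 2*(99 + 41) = -6 + 2*140 = -6 + 280 = 274)
(a + (-22 - 220))*(-432) = (274 + (-22 - 220))*(-432) = (274 - 242)*(-432) = 32*(-432) = -13824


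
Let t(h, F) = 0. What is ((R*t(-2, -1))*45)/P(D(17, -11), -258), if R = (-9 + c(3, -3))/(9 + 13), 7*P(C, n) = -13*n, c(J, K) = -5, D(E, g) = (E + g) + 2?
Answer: 0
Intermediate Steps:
D(E, g) = 2 + E + g
P(C, n) = -13*n/7 (P(C, n) = (-13*n)/7 = -13*n/7)
R = -7/11 (R = (-9 - 5)/(9 + 13) = -14/22 = -14*1/22 = -7/11 ≈ -0.63636)
((R*t(-2, -1))*45)/P(D(17, -11), -258) = (-7/11*0*45)/((-13/7*(-258))) = (0*45)/(3354/7) = 0*(7/3354) = 0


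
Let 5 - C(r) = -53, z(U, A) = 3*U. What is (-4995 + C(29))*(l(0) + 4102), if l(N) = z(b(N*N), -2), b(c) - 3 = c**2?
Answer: -20296007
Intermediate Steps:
b(c) = 3 + c**2
C(r) = 58 (C(r) = 5 - 1*(-53) = 5 + 53 = 58)
l(N) = 9 + 3*N**4 (l(N) = 3*(3 + (N*N)**2) = 3*(3 + (N**2)**2) = 3*(3 + N**4) = 9 + 3*N**4)
(-4995 + C(29))*(l(0) + 4102) = (-4995 + 58)*((9 + 3*0**4) + 4102) = -4937*((9 + 3*0) + 4102) = -4937*((9 + 0) + 4102) = -4937*(9 + 4102) = -4937*4111 = -20296007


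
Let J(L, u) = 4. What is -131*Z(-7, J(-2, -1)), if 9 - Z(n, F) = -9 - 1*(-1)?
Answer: -2227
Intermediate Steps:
Z(n, F) = 17 (Z(n, F) = 9 - (-9 - 1*(-1)) = 9 - (-9 + 1) = 9 - 1*(-8) = 9 + 8 = 17)
-131*Z(-7, J(-2, -1)) = -131*17 = -2227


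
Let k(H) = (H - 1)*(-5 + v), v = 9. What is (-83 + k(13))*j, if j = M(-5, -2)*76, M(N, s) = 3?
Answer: -7980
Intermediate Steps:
j = 228 (j = 3*76 = 228)
k(H) = -4 + 4*H (k(H) = (H - 1)*(-5 + 9) = (-1 + H)*4 = -4 + 4*H)
(-83 + k(13))*j = (-83 + (-4 + 4*13))*228 = (-83 + (-4 + 52))*228 = (-83 + 48)*228 = -35*228 = -7980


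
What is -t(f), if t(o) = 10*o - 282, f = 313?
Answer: -2848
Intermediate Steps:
t(o) = -282 + 10*o
-t(f) = -(-282 + 10*313) = -(-282 + 3130) = -1*2848 = -2848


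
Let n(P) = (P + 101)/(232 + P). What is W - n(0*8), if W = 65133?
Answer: 15110755/232 ≈ 65133.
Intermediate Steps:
n(P) = (101 + P)/(232 + P)
W - n(0*8) = 65133 - (101 + 0*8)/(232 + 0*8) = 65133 - (101 + 0)/(232 + 0) = 65133 - 101/232 = 15110755/232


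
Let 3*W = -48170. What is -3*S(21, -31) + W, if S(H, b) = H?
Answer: -48359/3 ≈ -16120.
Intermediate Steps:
W = -48170/3 (W = (⅓)*(-48170) = -48170/3 ≈ -16057.)
-3*S(21, -31) + W = -3*21 - 48170/3 = -63 - 48170/3 = -48359/3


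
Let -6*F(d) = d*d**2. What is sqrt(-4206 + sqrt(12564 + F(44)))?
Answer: sqrt(-37854 + 210*I*sqrt(3))/3 ≈ 0.31158 + 64.854*I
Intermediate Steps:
F(d) = -d**3/6 (F(d) = -d*d**2/6 = -d**3/6)
sqrt(-4206 + sqrt(12564 + F(44))) = sqrt(-4206 + sqrt(12564 - 1/6*44**3)) = sqrt(-4206 + sqrt(12564 - 1/6*85184)) = sqrt(-4206 + sqrt(12564 - 42592/3)) = sqrt(-4206 + sqrt(-4900/3)) = sqrt(-4206 + 70*I*sqrt(3)/3)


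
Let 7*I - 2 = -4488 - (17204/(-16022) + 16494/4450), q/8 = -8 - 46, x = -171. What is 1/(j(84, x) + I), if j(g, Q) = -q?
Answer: -124771325/26106309717 ≈ -0.0047794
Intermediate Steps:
q = -432 (q = 8*(-8 - 46) = 8*(-54) = -432)
j(g, Q) = 432 (j(g, Q) = -1*(-432) = 432)
I = -80007522117/124771325 (I = 2/7 + (-4488 - (17204/(-16022) + 16494/4450))/7 = 2/7 + (-4488 - (17204*(-1/16022) + 16494*(1/4450)))/7 = 2/7 + (-4488 - (-8602/8011 + 8247/2225))/7 = 2/7 + (-4488 - 1*46927267/17824475)/7 = 2/7 + (-4488 - 46927267/17824475)/7 = 2/7 + (⅐)*(-80043171067/17824475) = 2/7 - 80043171067/124771325 = -80007522117/124771325 ≈ -641.23)
1/(j(84, x) + I) = 1/(432 - 80007522117/124771325) = 1/(-26106309717/124771325) = -124771325/26106309717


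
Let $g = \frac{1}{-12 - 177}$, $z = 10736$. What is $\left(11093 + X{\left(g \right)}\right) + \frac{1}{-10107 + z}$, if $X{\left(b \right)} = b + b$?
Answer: $\frac{1318745864}{118881} \approx 11093.0$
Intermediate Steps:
$g = - \frac{1}{189}$ ($g = \frac{1}{-189} = - \frac{1}{189} \approx -0.005291$)
$X{\left(b \right)} = 2 b$
$\left(11093 + X{\left(g \right)}\right) + \frac{1}{-10107 + z} = \left(11093 + 2 \left(- \frac{1}{189}\right)\right) + \frac{1}{-10107 + 10736} = \left(11093 - \frac{2}{189}\right) + \frac{1}{629} = \frac{2096575}{189} + \frac{1}{629} = \frac{1318745864}{118881}$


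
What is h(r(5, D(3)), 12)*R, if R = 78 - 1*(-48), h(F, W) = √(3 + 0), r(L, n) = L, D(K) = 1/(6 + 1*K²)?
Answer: 126*√3 ≈ 218.24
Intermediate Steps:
D(K) = 1/(6 + K²)
h(F, W) = √3
R = 126 (R = 78 + 48 = 126)
h(r(5, D(3)), 12)*R = √3*126 = 126*√3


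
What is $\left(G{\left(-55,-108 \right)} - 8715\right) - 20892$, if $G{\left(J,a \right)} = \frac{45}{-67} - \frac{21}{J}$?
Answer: $- \frac{109102863}{3685} \approx -29607.0$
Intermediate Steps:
$G{\left(J,a \right)} = - \frac{45}{67} - \frac{21}{J}$ ($G{\left(J,a \right)} = 45 \left(- \frac{1}{67}\right) - \frac{21}{J} = - \frac{45}{67} - \frac{21}{J}$)
$\left(G{\left(-55,-108 \right)} - 8715\right) - 20892 = \left(\left(- \frac{45}{67} - \frac{21}{-55}\right) - 8715\right) - 20892 = \left(\left(- \frac{45}{67} - - \frac{21}{55}\right) - 8715\right) - 20892 = \left(\left(- \frac{45}{67} + \frac{21}{55}\right) - 8715\right) - 20892 = \left(- \frac{1068}{3685} - 8715\right) - 20892 = - \frac{32115843}{3685} - 20892 = - \frac{109102863}{3685}$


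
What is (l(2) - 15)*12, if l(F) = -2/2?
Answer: -192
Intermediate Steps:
l(F) = -1 (l(F) = -2*1/2 = -1)
(l(2) - 15)*12 = (-1 - 15)*12 = -16*12 = -192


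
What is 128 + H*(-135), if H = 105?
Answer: -14047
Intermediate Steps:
128 + H*(-135) = 128 + 105*(-135) = 128 - 14175 = -14047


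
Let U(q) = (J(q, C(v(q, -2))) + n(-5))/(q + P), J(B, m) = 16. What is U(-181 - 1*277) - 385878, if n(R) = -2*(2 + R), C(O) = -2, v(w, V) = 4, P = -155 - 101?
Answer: -137758457/357 ≈ -3.8588e+5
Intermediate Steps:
P = -256
n(R) = -4 - 2*R
U(q) = 22/(-256 + q) (U(q) = (16 + (-4 - 2*(-5)))/(q - 256) = (16 + (-4 + 10))/(-256 + q) = (16 + 6)/(-256 + q) = 22/(-256 + q))
U(-181 - 1*277) - 385878 = 22/(-256 + (-181 - 1*277)) - 385878 = 22/(-256 + (-181 - 277)) - 385878 = 22/(-256 - 458) - 385878 = 22/(-714) - 385878 = 22*(-1/714) - 385878 = -11/357 - 385878 = -137758457/357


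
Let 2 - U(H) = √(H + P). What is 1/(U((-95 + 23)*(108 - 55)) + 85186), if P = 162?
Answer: 14198/1209499833 + I*√406/2418999666 ≈ 1.1739e-5 + 8.3297e-9*I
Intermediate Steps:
U(H) = 2 - √(162 + H) (U(H) = 2 - √(H + 162) = 2 - √(162 + H))
1/(U((-95 + 23)*(108 - 55)) + 85186) = 1/((2 - √(162 + (-95 + 23)*(108 - 55))) + 85186) = 1/((2 - √(162 - 72*53)) + 85186) = 1/((2 - √(162 - 3816)) + 85186) = 1/((2 - √(-3654)) + 85186) = 1/((2 - 3*I*√406) + 85186) = 1/(85188 - 3*I*√406)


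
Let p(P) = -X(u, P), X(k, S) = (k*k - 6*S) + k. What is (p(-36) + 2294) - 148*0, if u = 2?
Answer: 2072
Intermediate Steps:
X(k, S) = k + k² - 6*S (X(k, S) = (k² - 6*S) + k = k + k² - 6*S)
p(P) = -6 + 6*P (p(P) = -(2 + 2² - 6*P) = -(2 + 4 - 6*P) = -(6 - 6*P) = -6 + 6*P)
(p(-36) + 2294) - 148*0 = ((-6 + 6*(-36)) + 2294) - 148*0 = ((-6 - 216) + 2294) + 0 = (-222 + 2294) + 0 = 2072 + 0 = 2072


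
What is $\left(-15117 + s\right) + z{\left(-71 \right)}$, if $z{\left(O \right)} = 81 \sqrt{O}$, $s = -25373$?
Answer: $-40490 + 81 i \sqrt{71} \approx -40490.0 + 682.52 i$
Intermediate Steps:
$\left(-15117 + s\right) + z{\left(-71 \right)} = \left(-15117 - 25373\right) + 81 \sqrt{-71} = -40490 + 81 i \sqrt{71}$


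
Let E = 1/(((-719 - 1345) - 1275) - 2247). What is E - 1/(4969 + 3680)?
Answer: -4745/16104438 ≈ -0.00029464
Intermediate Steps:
E = -1/5586 (E = 1/((-2064 - 1275) - 2247) = 1/(-3339 - 2247) = 1/(-5586) = -1/5586 ≈ -0.00017902)
E - 1/(4969 + 3680) = -1/5586 - 1/(4969 + 3680) = -1/5586 - 1/8649 = -4745/16104438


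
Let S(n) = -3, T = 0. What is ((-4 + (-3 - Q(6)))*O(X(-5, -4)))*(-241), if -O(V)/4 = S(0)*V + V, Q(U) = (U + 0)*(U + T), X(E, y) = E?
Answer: -414520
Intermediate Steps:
Q(U) = U**2 (Q(U) = (U + 0)*(U + 0) = U*U = U**2)
O(V) = 8*V (O(V) = -4*(-3*V + V) = -(-8)*V = 8*V)
((-4 + (-3 - Q(6)))*O(X(-5, -4)))*(-241) = ((-4 + (-3 - 1*6**2))*(8*(-5)))*(-241) = ((-4 + (-3 - 1*36))*(-40))*(-241) = ((-4 + (-3 - 36))*(-40))*(-241) = ((-4 - 39)*(-40))*(-241) = -43*(-40)*(-241) = 1720*(-241) = -414520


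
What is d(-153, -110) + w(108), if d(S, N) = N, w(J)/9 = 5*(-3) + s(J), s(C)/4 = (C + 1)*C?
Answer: 423547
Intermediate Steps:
s(C) = 4*C*(1 + C) (s(C) = 4*((C + 1)*C) = 4*((1 + C)*C) = 4*(C*(1 + C)) = 4*C*(1 + C))
w(J) = -135 + 36*J*(1 + J) (w(J) = 9*(5*(-3) + 4*J*(1 + J)) = 9*(-15 + 4*J*(1 + J)) = -135 + 36*J*(1 + J))
d(-153, -110) + w(108) = -110 + (-135 + 36*108*(1 + 108)) = -110 + (-135 + 36*108*109) = -110 + (-135 + 423792) = -110 + 423657 = 423547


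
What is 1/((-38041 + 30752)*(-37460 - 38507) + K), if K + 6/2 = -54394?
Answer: 1/553669066 ≈ 1.8061e-9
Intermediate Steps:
K = -54397 (K = -3 - 54394 = -54397)
1/((-38041 + 30752)*(-37460 - 38507) + K) = 1/((-38041 + 30752)*(-37460 - 38507) - 54397) = 1/(-7289*(-75967) - 54397) = 1/(553723463 - 54397) = 1/553669066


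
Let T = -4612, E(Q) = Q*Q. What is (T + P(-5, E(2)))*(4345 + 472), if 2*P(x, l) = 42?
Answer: -22114847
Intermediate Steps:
E(Q) = Q**2
P(x, l) = 21 (P(x, l) = (1/2)*42 = 21)
(T + P(-5, E(2)))*(4345 + 472) = (-4612 + 21)*(4345 + 472) = -4591*4817 = -22114847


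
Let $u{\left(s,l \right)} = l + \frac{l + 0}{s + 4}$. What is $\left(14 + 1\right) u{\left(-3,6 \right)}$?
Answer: $180$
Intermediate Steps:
$u{\left(s,l \right)} = l + \frac{l}{4 + s}$
$\left(14 + 1\right) u{\left(-3,6 \right)} = \left(14 + 1\right) \frac{6 \left(5 - 3\right)}{4 - 3} = 15 \cdot 6 \cdot 1^{-1} \cdot 2 = 15 \cdot 6 \cdot 1 \cdot 2 = 15 \cdot 12 = 180$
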